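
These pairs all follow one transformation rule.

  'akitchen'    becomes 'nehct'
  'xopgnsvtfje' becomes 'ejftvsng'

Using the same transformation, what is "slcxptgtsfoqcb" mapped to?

What's happening: delete the first 3 characters, then reverse the string.
On "slcxptgtsfoqcb": the first step gives "xptgtsfoqcb", and the second then gives "bcqofstgtpx".
(Check on "akitchen": → "tchen" → "nehct" ✓)

bcqofstgtpx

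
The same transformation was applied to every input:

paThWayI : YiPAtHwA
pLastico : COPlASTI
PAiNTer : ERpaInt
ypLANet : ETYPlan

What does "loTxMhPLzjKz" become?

kZLOtXmHplZJ

Each output is the input with this applied: flip the case of every letter, then move the last 2 characters to the front (rotate right by 2).
So "loTxMhPLzjKz" becomes "kZLOtXmHplZJ".
(Check on "ypLANet": → "YPlanET" → "ETYPlan" ✓)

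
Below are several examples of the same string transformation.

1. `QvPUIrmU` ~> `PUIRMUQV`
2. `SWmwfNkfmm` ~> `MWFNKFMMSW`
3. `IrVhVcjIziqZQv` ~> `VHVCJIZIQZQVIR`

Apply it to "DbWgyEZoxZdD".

The rule is to move the first 2 characters to the end (rotate left by 2), then convert every letter to uppercase.
Starting from "DbWgyEZoxZdD": after the first operation, "WgyEZoxZdDDb"; after the second, "WGYEZOXZDDDB".

WGYEZOXZDDDB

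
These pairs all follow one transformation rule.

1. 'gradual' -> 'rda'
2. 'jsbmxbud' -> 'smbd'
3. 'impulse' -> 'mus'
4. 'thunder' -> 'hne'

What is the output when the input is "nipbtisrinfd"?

Rule — keep every other character starting from the second (positions 2nd, 4th, 6th, ...).
On "nipbtisrinfd" that produces "ibirnd".

ibirnd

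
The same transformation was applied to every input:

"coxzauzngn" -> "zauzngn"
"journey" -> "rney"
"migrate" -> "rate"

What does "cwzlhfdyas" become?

lhfdyas

Each output is the input with this applied: delete the first 3 characters.
Doing the same to "cwzlhfdyas": "lhfdyas".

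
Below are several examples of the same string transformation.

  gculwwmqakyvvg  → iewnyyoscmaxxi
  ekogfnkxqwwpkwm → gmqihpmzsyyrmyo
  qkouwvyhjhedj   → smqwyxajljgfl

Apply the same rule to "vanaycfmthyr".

The pattern: shift every letter 2 places forward in the alphabet (wrapping around).
"vanaycfmthyr" → "xcpcaehovjat".

xcpcaehovjat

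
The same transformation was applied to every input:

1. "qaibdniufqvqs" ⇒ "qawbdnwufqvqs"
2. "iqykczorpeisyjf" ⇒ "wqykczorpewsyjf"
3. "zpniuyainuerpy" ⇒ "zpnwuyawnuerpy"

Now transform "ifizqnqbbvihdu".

What's happening: replace every "i" with "w".
"ifizqnqbbvihdu" → "wfwzqnqbbvwhdu".

wfwzqnqbbvwhdu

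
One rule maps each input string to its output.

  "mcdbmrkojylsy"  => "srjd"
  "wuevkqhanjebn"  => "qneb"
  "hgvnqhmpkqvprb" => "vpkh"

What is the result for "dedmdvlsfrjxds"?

The rule is to keep one character in every 3, starting at position 3 (positions 3rd, 6th, 9th, ...), then sort the characters into reverse alphabetical order.
"dedmdvlsfrjxds" → "dvfx" → "xvfd".

xvfd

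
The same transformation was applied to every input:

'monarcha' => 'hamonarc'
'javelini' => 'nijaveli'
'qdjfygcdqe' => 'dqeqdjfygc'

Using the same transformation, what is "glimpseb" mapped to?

ebglimps

The pattern: move the first 2 characters to the end (rotate left by 2), then swap the front and back halves of the string.
Working it through for "glimpseb": intermediate "impsebgl", final "ebglimps".
(Check on "monarcha": → "narchamo" → "hamonarc" ✓)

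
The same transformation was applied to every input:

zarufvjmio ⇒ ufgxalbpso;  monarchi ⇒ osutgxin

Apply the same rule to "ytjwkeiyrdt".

What's happening: shift every letter 6 places forward in the alphabet (wrapping around), then move the last character to the front.
Applying that to "ytjwkeiyrdt" gives "zezpcqkoexj".

zezpcqkoexj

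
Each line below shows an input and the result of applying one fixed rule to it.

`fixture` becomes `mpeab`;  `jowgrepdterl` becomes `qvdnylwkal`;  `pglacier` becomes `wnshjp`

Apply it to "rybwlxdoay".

yfidsekv

Looking at the pairs, the operation is to delete the last 2 characters, then shift every letter 7 places forward in the alphabet (wrapping around).
On "rybwlxdoay": the first step gives "rybwlxdo", and the second then gives "yfidsekv".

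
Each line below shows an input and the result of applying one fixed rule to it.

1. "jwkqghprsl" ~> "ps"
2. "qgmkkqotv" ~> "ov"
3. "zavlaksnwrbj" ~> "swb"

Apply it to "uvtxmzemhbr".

The pattern: keep every other character starting from the first (positions 1st, 3rd, 5th, ...), then delete the first 3 characters.
For "uvtxmzemhbr", step one produces "utmehr"; step two turns that into "ehr".

ehr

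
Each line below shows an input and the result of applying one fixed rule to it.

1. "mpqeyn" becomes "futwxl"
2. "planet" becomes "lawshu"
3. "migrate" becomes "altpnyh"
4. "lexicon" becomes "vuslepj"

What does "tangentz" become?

agahunlu

Looking at the pairs, the operation is to shift every letter 7 places forward in the alphabet (wrapping around), then move the last 2 characters to the front (rotate right by 2).
Working it through for "tangentz": intermediate "ahunluag", final "agahunlu".
(Check on "mpqeyn": → "twxlfu" → "futwxl" ✓)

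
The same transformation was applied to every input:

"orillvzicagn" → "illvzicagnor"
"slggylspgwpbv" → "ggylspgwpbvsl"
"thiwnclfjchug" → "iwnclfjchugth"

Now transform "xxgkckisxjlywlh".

gkckisxjlywlhxx

The rule is to move the first 2 characters to the end (rotate left by 2).
Applying that to "xxgkckisxjlywlh" gives "gkckisxjlywlhxx".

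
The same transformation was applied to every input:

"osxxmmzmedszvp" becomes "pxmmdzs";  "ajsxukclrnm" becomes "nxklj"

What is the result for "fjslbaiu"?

ulaj

Looking at the pairs, the operation is to keep every other character starting from the second (positions 2nd, 4th, 6th, ...), then swap the first and last characters.
Working it through for "fjslbaiu": intermediate "jlau", final "ulaj".
(Check on "osxxmmzmedszvp": → "sxmmdzp" → "pxmmdzs" ✓)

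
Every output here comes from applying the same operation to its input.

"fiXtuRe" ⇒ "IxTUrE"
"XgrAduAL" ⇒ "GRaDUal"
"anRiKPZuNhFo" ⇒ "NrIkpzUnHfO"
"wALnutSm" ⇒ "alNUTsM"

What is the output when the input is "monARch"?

ONarCH

Looking at the pairs, the operation is to delete the first character, then flip the case of every letter.
For "monARch", step one produces "onARch"; step two turns that into "ONarCH".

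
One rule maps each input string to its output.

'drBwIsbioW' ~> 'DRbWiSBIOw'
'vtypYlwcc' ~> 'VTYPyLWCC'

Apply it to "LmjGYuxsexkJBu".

Each output is the input with this applied: flip the case of every letter.
So "LmjGYuxsexkJBu" becomes "lMJgyUXSEXKjbU".

lMJgyUXSEXKjbU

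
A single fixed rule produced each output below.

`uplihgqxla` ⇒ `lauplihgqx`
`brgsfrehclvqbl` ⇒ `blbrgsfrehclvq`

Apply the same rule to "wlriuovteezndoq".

The rule is to move the last 2 characters to the front (rotate right by 2).
Applying that to "wlriuovteezndoq" gives "oqwlriuovteeznd".

oqwlriuovteeznd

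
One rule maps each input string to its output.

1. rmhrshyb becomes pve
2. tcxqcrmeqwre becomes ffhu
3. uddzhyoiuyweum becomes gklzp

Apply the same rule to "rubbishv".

In each case the input is transformed by: keep one character in every 3, starting at position 2 (positions 2nd, 5th, 8th, ...), then shift every letter 3 places forward in the alphabet (wrapping around).
Starting from "rubbishv": after the first operation, "uiv"; after the second, "xly".
(Check on "tcxqcrmeqwre": → "ccer" → "ffhu" ✓)

xly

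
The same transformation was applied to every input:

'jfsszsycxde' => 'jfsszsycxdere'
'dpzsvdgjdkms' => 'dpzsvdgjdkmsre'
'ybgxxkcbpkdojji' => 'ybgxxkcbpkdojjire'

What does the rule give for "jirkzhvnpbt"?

jirkzhvnpbtre

The transformation: append "re".
On "jirkzhvnpbt" that produces "jirkzhvnpbtre".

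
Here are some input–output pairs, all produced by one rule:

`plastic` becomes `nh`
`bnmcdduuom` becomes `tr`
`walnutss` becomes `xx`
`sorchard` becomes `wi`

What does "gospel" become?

jq

In each case the input is transformed by: shift every letter 5 places forward in the alphabet (wrapping around), then keep only the last 2 characters.
"gospel" → "ltxujq" → "jq".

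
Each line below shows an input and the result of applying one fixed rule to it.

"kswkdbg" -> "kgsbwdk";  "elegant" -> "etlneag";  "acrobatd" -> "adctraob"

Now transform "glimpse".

gelsipm

Rule — take characters alternately from the front and the back (1st, last, 2nd, 2nd-last, ...).
So "glimpse" becomes "gelsipm".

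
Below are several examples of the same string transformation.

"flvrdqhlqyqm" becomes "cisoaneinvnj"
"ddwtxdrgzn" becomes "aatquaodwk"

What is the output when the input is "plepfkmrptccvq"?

mibmchjomqzzsn

The pattern: shift every letter 3 places backward in the alphabet (wrapping around).
"plepfkmrptccvq" → "mibmchjomqzzsn".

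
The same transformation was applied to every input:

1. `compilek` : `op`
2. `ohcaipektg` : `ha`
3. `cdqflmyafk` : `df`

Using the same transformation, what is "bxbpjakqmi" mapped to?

Looking at the pairs, the operation is to keep every other character starting from the second (positions 2nd, 4th, 6th, ...), then keep only the first 2 characters.
Working it through for "bxbpjakqmi": intermediate "xpaqi", final "xp".

xp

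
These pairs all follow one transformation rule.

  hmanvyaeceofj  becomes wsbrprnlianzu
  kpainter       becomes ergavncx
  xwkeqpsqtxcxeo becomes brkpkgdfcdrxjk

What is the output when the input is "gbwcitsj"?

Each output is the input with this applied: reverse the string, then shift every letter 13 places forward in the alphabet (wrapping around) — i.e. ROT13.
For "gbwcitsj" the result is "wfgvpjot".

wfgvpjot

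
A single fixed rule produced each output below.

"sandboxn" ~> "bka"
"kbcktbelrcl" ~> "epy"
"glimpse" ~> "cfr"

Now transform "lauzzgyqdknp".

xac

Looking at the pairs, the operation is to shift every letter 13 places forward in the alphabet (wrapping around) — i.e. ROT13, then keep only the last 3 characters.
Working it through for "lauzzgyqdknp": intermediate "ynhmmtldqxac", final "xac".
(Check on "glimpse": → "tyvzcfr" → "cfr" ✓)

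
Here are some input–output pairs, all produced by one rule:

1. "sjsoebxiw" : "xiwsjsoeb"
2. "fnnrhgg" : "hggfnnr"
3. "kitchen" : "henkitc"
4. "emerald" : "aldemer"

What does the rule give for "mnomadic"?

The transformation: move the last 3 characters to the front (rotate right by 3).
"mnomadic" → "dicmnoma".

dicmnoma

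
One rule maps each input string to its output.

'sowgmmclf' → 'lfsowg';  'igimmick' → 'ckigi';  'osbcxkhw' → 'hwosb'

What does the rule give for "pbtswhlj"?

ljpbt

What's happening: move the last 2 characters to the front (rotate right by 2), then delete the last 3 characters.
Applying both steps to "pbtswhlj": "ljpbtswh", then "ljpbt".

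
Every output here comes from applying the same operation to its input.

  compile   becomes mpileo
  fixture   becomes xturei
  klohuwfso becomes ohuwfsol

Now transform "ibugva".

The transformation: delete the first character, then move the first character to the end.
Working it through for "ibugva": intermediate "bugva", final "ugvab".

ugvab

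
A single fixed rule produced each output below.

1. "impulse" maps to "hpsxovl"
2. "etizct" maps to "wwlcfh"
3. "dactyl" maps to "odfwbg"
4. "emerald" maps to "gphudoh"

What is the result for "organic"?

fujdqlr

Each output is the input with this applied: shift every letter 3 places forward in the alphabet (wrapping around), then swap the first and last characters.
Applying that to "organic" gives "fujdqlr".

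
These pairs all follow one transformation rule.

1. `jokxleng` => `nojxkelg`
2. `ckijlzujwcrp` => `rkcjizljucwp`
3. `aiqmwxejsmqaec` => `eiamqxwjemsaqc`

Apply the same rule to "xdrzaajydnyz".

In each case the input is transformed by: swap each adjacent pair of characters (1↔2, 3↔4, ...), then move the last character to the front.
Applying that to "xdrzaajydnyz" gives "ydxzraayjndz".
(Check on "jokxleng": → "ojxkelgn" → "nojxkelg" ✓)

ydxzraayjndz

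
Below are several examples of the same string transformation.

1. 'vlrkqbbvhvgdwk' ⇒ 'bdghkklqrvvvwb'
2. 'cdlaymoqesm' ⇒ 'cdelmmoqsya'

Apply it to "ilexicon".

In each case the input is transformed by: sort the characters into alphabetical order, then move the first character to the end.
For "ilexicon" the result is "eiilnoxc".

eiilnoxc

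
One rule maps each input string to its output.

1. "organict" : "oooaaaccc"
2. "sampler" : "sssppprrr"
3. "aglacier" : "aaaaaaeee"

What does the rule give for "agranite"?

Rule — keep one character in every 3, starting at position 1 (positions 1st, 4th, 7th, ...), then repeat every character 3 times.
Starting from "agranite": after the first operation, "aat"; after the second, "aaaaaattt".

aaaaaattt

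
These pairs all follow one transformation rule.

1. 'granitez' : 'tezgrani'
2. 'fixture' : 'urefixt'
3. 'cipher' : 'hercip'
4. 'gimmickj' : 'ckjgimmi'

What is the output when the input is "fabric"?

Each output is the input with this applied: move the last 3 characters to the front (rotate right by 3).
Doing the same to "fabric": "ricfab".

ricfab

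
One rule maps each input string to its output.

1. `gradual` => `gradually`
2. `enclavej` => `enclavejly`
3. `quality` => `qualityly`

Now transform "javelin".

javelinly

Looking at the pairs, the operation is to append "ly".
For "javelin" the result is "javelinly".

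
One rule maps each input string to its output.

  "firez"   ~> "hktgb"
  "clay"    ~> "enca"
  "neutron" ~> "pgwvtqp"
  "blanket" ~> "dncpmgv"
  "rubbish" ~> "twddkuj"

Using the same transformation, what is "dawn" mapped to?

fcyp

The rule is to shift every letter 2 places forward in the alphabet (wrapping around).
Doing the same to "dawn": "fcyp".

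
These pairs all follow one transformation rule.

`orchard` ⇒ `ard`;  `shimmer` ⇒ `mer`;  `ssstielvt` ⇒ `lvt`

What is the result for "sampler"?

Rule — keep only the last 3 characters.
On "sampler" that produces "ler".

ler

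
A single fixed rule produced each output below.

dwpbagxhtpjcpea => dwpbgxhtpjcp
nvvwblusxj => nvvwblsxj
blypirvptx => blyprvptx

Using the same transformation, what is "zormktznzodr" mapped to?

The pattern: remove every vowel.
Applying that to "zormktznzodr" gives "zrmktznzdr".

zrmktznzdr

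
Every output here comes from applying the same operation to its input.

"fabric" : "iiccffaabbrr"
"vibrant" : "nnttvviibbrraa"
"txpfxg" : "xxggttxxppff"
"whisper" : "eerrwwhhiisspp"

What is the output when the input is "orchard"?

What's happening: move the last 2 characters to the front (rotate right by 2), then double every character.
Starting from "orchard": after the first operation, "rdorcha"; after the second, "rrddoorrcchhaa".

rrddoorrcchhaa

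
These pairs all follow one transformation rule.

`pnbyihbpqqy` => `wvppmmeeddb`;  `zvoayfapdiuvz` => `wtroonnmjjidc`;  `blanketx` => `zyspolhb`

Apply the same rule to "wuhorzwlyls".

zzvnmkkigfc

Each output is the input with this applied: shift every letter 12 places backward in the alphabet (wrapping around), then sort the characters into reverse alphabetical order.
Starting from "wuhorzwlyls": after the first operation, "kivcfnkzmzg"; after the second, "zzvnmkkigfc".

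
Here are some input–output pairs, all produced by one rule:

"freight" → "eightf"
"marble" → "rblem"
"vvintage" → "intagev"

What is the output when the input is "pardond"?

rdondp

Each output is the input with this applied: move the first character to the end, then delete the first character.
Starting from "pardond": after the first operation, "ardondp"; after the second, "rdondp".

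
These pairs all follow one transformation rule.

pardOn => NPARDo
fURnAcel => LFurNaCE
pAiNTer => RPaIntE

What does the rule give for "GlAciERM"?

mgLaCIer

Rule — move the last character to the front, then flip the case of every letter.
For "GlAciERM" the result is "mgLaCIer".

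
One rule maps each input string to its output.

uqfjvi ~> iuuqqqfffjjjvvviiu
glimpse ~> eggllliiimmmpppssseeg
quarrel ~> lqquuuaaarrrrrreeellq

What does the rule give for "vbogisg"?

The pattern: repeat every character 3 times, then swap the first and last characters.
Applying that to "vbogisg" gives "gvvbbbooogggiiisssggv".
(Check on "glimpse": → "gggllliiimmmpppssseee" → "eggllliiimmmpppssseeg" ✓)

gvvbbbooogggiiisssggv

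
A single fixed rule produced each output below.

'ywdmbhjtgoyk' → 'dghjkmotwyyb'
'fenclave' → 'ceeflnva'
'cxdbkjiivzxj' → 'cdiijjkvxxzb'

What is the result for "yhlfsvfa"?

ffhlsvya

Each output is the input with this applied: sort the characters into alphabetical order, then move the first character to the end.
"yhlfsvfa" → "affhlsvy" → "ffhlsvya".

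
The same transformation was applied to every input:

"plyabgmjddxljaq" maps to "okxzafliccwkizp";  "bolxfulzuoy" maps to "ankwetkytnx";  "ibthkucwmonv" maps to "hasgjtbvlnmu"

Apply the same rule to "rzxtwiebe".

qywsvhdad

The pattern: shift every letter 1 place backward in the alphabet (wrapping around).
"rzxtwiebe" → "qywsvhdad".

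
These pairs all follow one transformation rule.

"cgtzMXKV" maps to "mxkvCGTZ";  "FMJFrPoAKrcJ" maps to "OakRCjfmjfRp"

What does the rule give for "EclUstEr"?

What's happening: flip the case of every letter, then swap the front and back halves of the string.
Working it through for "EclUstEr": intermediate "eCLuSTeR", final "STeReCLu".

STeReCLu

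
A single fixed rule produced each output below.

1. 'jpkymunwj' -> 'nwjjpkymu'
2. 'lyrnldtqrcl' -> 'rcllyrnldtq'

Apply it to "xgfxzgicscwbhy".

The rule is to move the last 3 characters to the front (rotate right by 3).
Applying that to "xgfxzgicscwbhy" gives "bhyxgfxzgicscw".

bhyxgfxzgicscw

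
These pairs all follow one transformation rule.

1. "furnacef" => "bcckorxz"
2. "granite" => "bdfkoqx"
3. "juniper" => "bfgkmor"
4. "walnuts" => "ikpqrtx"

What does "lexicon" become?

In each case the input is transformed by: shift every letter 3 places backward in the alphabet (wrapping around), then sort the characters into alphabetical order.
Applying that to "lexicon" gives "bfikluz".

bfikluz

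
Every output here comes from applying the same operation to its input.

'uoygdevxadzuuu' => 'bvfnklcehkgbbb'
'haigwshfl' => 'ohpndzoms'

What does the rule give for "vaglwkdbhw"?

What's happening: shift every letter 7 places forward in the alphabet (wrapping around).
Doing the same to "vaglwkdbhw": "chnsdrkiod".

chnsdrkiod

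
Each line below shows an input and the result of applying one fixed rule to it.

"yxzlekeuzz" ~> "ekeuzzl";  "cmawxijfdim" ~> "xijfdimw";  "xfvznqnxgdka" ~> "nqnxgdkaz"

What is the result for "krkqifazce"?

Each output is the input with this applied: delete the first 3 characters, then move the first character to the end.
Applying that to "krkqifazce" gives "ifazceq".

ifazceq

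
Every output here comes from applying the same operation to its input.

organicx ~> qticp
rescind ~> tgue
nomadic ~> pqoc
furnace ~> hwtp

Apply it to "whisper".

The transformation: shift every letter 2 places forward in the alphabet (wrapping around), then delete the last 3 characters.
Working it through for "whisper": intermediate "yjkurgt", final "yjku".

yjku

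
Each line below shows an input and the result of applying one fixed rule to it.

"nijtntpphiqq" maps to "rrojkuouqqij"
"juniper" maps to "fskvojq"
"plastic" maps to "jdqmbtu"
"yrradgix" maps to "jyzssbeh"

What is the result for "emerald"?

Looking at the pairs, the operation is to shift every letter 1 place forward in the alphabet (wrapping around), then move the last 2 characters to the front (rotate right by 2).
Applying that to "emerald" gives "mefnfsb".

mefnfsb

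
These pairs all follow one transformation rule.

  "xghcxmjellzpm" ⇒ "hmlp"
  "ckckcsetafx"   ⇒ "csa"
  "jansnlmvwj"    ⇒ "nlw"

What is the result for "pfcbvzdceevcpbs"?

The rule is to keep one character in every 3, starting at position 3 (positions 3rd, 6th, 9th, ...).
Doing the same to "pfcbvzdceevcpbs": "czecs".

czecs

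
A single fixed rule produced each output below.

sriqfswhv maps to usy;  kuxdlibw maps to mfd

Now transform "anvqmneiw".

What's happening: keep one character in every 3, starting at position 1 (positions 1st, 4th, 7th, ...), then shift every letter 2 places forward in the alphabet (wrapping around).
So "anvqmneiw" becomes "csg".

csg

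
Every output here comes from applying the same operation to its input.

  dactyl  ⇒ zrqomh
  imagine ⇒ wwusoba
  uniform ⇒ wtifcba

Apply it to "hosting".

Rule — shift every letter 12 places backward in the alphabet (wrapping around), then sort the characters into reverse alphabetical order.
"hosting" → "wvuhgcb".
(Check on "uniform": → "ibwtcfa" → "wtifcba" ✓)

wvuhgcb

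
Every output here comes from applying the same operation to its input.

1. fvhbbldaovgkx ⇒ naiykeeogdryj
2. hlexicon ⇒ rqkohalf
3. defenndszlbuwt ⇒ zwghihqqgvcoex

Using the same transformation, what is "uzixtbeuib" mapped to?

The pattern: shift every letter 3 places forward in the alphabet (wrapping around), then move the last 2 characters to the front (rotate right by 2).
Applying both steps to "uzixtbeuib": "xclawehxle", then "lexclawehx".

lexclawehx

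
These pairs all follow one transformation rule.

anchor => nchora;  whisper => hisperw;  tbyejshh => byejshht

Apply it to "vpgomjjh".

pgomjjhv

Rule — move the first character to the end.
Doing the same to "vpgomjjh": "pgomjjhv".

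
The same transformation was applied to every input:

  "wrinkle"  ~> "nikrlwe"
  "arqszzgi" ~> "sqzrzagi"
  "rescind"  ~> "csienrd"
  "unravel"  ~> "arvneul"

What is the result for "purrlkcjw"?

The rule is to move the first 3 characters to the end (rotate left by 3), then take characters alternately from the front and the back (1st, last, 2nd, 2nd-last, ...).
For "purrlkcjw", step one produces "rlkcjwpur"; step two turns that into "rrlukpcwj".
(Check on "rescind": → "cindres" → "csienrd" ✓)

rrlukpcwj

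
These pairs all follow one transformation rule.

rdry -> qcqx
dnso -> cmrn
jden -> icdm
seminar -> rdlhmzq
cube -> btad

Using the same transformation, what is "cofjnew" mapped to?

bneimdv

The rule is to shift every letter 1 place backward in the alphabet (wrapping around).
Applying that to "cofjnew" gives "bneimdv".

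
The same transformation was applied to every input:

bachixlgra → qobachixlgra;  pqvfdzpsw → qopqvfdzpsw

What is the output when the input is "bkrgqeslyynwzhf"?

The rule is to prepend "qo".
So "bkrgqeslyynwzhf" becomes "qobkrgqeslyynwzhf".

qobkrgqeslyynwzhf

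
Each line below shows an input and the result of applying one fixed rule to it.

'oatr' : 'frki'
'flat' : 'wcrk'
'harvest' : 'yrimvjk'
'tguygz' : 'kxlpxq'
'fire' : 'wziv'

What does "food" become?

The pattern: shift every letter 9 places backward in the alphabet (wrapping around).
For "food" the result is "wffu".

wffu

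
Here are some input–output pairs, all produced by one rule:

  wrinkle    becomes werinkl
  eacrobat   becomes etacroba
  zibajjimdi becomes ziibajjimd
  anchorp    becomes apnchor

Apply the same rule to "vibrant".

Rule — swap the first and last characters, then move the last character to the front.
Applying both steps to "vibrant": "tibranv", then "vtibran".

vtibran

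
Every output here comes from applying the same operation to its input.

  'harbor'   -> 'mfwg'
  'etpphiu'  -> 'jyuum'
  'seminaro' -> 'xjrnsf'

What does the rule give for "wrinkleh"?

bwnspq

Rule — shift every letter 5 places forward in the alphabet (wrapping around), then delete the last 2 characters.
"wrinkleh" → "bwnspqjm" → "bwnspq".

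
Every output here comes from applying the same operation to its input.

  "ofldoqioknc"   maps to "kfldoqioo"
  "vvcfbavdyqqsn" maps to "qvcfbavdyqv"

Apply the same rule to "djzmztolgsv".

The rule is to delete the last 2 characters, then swap the first and last characters.
On "djzmztolgsv": the first step gives "djzmztolg", and the second then gives "gjzmztold".
(Check on "vvcfbavdyqqsn": → "vvcfbavdyqq" → "qvcfbavdyqv" ✓)

gjzmztold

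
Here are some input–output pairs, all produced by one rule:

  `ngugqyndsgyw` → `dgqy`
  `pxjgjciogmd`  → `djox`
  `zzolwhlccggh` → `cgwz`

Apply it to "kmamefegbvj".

egjm

What's happening: keep one character in every 3, starting at position 2 (positions 2nd, 5th, 8th, ...), then sort the characters into alphabetical order.
For "kmamefegbvj", step one produces "megj"; step two turns that into "egjm".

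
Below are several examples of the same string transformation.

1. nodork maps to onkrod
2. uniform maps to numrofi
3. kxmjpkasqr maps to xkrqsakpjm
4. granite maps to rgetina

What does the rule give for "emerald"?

The pattern: reverse the string, then move the last 2 characters to the front (rotate right by 2).
Working it through for "emerald": intermediate "dlareme", final "medlare".

medlare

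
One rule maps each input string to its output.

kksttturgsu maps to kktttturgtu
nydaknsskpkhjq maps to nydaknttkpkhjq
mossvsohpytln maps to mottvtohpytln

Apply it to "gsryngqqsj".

gtryngqqtj

The transformation: replace every "s" with "t".
Doing the same to "gsryngqqsj": "gtryngqqtj".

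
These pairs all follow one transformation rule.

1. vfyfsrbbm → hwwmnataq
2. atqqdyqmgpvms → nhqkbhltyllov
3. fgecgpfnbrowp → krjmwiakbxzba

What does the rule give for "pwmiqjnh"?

What's happening: reverse the string, then shift every letter 5 places backward in the alphabet (wrapping around).
On "pwmiqjnh" that produces "cieldhrk".

cieldhrk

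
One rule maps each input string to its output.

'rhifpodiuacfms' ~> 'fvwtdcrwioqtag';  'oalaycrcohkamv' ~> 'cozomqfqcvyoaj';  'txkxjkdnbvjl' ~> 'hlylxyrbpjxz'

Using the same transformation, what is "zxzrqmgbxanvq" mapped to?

nlnfeauplobje

Rule — shift every letter 12 places backward in the alphabet (wrapping around).
For "zxzrqmgbxanvq" the result is "nlnfeauplobje".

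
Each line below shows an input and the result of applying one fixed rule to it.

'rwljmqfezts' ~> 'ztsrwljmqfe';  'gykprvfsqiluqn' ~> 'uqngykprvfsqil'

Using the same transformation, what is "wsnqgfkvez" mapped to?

The rule is to move the last 3 characters to the front (rotate right by 3).
For "wsnqgfkvez" the result is "vezwsnqgfk".

vezwsnqgfk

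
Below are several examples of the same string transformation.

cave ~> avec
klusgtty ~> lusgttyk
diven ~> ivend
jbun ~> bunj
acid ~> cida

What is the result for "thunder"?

The rule is to move the first character to the end.
So "thunder" becomes "hundert".

hundert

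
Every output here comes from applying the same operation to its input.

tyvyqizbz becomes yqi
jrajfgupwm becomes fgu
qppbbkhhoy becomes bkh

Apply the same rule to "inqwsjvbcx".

The transformation: delete the last 3 characters, then keep only the last 3 characters.
Applying both steps to "inqwsjvbcx": "inqwsjv", then "sjv".

sjv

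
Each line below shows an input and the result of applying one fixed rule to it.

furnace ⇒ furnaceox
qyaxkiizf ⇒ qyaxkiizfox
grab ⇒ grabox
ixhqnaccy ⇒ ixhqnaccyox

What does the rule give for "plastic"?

plasticox

The transformation: append "ox".
Applying that to "plastic" gives "plasticox".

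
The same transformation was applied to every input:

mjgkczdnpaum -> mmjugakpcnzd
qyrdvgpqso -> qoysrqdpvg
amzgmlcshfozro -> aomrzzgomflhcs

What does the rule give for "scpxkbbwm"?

smcwpbxbk

The transformation: take characters alternately from the front and the back (1st, last, 2nd, 2nd-last, ...).
Applying that to "scpxkbbwm" gives "smcwpbxbk".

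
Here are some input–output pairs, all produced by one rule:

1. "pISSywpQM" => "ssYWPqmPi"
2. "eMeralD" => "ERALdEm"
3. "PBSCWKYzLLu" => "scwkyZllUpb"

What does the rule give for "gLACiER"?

acIerGl

What's happening: flip the case of every letter, then move the first 2 characters to the end (rotate left by 2).
"gLACiER" → "GlacIer" → "acIerGl".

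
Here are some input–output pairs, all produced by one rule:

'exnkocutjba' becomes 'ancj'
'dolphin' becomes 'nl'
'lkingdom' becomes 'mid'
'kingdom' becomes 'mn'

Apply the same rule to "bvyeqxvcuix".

The pattern: move the last 2 characters to the front (rotate right by 2), then keep one character in every 3, starting at position 2 (positions 2nd, 5th, 8th, ...).
"bvyeqxvcuix" → "ixbvyeqxvcu" → "xyxu".
(Check on "exnkocutjba": → "baexnkocutj" → "ancj" ✓)

xyxu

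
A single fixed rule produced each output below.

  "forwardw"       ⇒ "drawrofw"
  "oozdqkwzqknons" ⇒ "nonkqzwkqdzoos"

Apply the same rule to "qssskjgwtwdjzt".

zjdwtwgjksssqt

The rule is to reverse the string, then move the first character to the end.
Applying that to "qssskjgwtwdjzt" gives "zjdwtwgjksssqt".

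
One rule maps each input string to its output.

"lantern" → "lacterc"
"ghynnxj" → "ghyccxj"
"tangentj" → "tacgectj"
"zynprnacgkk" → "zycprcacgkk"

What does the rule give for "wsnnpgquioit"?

wsccpgquioit

The rule is to replace every "n" with "c".
Doing the same to "wsnnpgquioit": "wsccpgquioit".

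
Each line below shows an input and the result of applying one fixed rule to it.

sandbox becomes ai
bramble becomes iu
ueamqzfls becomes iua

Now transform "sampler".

What's happening: shift every letter 8 places forward in the alphabet (wrapping around), then keep only the vowels.
On "sampler": the first step gives "aiuxtmz", and the second then gives "aiu".

aiu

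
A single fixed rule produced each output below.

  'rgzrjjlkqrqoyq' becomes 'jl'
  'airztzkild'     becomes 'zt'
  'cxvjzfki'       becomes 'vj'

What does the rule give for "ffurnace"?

ur

In each case the input is transformed by: swap the front and back halves of the string, then keep only the last 2 characters.
Working it through for "ffurnace": intermediate "naceffur", final "ur".
(Check on "cxvjzfki": → "zfkicxvj" → "vj" ✓)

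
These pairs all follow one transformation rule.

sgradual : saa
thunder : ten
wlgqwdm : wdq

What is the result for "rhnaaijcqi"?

rqai

The pattern: take characters alternately from the front and the back (1st, last, 2nd, 2nd-last, ...), then keep one character in every 3, starting at position 1 (positions 1st, 4th, 7th, ...).
So "rhnaaijcqi" becomes "rqai".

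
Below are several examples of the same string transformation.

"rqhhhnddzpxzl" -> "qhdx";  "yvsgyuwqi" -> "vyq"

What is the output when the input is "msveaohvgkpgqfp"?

savpf

The rule is to keep one character in every 3, starting at position 2 (positions 2nd, 5th, 8th, ...).
For "msveaohvgkpgqfp" the result is "savpf".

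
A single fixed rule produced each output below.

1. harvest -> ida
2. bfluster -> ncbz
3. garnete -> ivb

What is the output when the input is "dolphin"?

wxq

The rule is to shift every letter 8 places forward in the alphabet (wrapping around), then keep every other character starting from the second (positions 2nd, 4th, 6th, ...).
"dolphin" → "lwtxpqv" → "wxq".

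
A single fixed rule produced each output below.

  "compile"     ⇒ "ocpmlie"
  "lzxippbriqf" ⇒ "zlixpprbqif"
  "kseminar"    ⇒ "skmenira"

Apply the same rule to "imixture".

mixiuter

In each case the input is transformed by: swap each adjacent pair of characters (1↔2, 3↔4, ...).
So "imixture" becomes "mixiuter".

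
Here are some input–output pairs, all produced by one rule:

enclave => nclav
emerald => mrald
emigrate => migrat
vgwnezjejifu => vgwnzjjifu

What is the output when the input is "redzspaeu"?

The pattern: remove every "e".
Doing the same to "redzspaeu": "rdzspau".

rdzspau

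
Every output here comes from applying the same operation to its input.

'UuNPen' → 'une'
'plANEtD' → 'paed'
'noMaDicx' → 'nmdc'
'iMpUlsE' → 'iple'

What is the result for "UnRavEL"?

urvl

The rule is to keep every other character starting from the first (positions 1st, 3rd, 5th, ...), then convert every letter to lowercase.
Working it through for "UnRavEL": intermediate "URvL", final "urvl".
(Check on "plANEtD": → "pAED" → "paed" ✓)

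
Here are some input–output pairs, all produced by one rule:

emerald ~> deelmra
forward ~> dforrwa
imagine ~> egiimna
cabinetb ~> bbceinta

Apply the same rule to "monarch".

Each output is the input with this applied: sort the characters into alphabetical order, then move the first character to the end.
Working it through for "monarch": intermediate "achmnor", final "chmnora".

chmnora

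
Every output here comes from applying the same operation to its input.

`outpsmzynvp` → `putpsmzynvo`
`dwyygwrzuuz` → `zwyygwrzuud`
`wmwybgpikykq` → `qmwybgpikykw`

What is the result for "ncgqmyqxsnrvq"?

The pattern: swap the first and last characters.
Doing the same to "ncgqmyqxsnrvq": "qcgqmyqxsnrvn".

qcgqmyqxsnrvn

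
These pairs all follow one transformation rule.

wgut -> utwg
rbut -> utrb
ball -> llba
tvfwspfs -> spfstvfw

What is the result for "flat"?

atfl

The pattern: swap the front and back halves of the string.
Doing the same to "flat": "atfl".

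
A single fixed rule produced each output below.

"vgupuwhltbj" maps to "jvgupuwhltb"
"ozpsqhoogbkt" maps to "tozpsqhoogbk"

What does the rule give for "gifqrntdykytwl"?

Each output is the input with this applied: move the last character to the front.
On "gifqrntdykytwl" that produces "lgifqrntdykytw".

lgifqrntdykytw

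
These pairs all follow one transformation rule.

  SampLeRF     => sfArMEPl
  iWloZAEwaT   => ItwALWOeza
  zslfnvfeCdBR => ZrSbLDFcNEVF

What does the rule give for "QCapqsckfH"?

Each output is the input with this applied: take characters alternately from the front and the back (1st, last, 2nd, 2nd-last, ...), then flip the case of every letter.
For "QCapqsckfH", step one produces "QHCfakpcqs"; step two turns that into "qhcFAKPCQS".

qhcFAKPCQS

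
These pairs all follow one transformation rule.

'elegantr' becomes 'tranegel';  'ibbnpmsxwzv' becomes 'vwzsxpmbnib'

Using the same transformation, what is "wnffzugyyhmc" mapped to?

mcyhgyzuffwn

The rule is to swap each adjacent pair of characters (1↔2, 3↔4, ...), then reverse the string.
On "wnffzugyyhmc": the first step gives "nwffuzyghycm", and the second then gives "mcyhgyzuffwn".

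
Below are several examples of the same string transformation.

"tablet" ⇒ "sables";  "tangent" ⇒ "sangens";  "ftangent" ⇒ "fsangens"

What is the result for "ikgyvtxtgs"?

ikgyvsxsgs

Rule — replace every "t" with "s".
Doing the same to "ikgyvtxtgs": "ikgyvsxsgs".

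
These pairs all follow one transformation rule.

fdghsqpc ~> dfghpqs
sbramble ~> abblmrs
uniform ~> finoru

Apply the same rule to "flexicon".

cefilox

What's happening: delete the last character, then sort the characters into alphabetical order.
So "flexicon" becomes "cefilox".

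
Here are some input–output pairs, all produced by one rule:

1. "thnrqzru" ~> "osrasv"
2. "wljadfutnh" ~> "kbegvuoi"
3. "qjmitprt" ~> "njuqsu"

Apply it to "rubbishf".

ccjtig

What's happening: delete the first 2 characters, then shift every letter 1 place forward in the alphabet (wrapping around).
For "rubbishf" the result is "ccjtig".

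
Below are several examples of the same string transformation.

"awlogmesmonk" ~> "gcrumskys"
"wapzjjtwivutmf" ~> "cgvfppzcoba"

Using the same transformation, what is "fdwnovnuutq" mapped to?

ljctubta

In each case the input is transformed by: shift every letter 6 places forward in the alphabet (wrapping around), then delete the last 3 characters.
Applying both steps to "fdwnovnuutq": "ljctubtaazw", then "ljctubta".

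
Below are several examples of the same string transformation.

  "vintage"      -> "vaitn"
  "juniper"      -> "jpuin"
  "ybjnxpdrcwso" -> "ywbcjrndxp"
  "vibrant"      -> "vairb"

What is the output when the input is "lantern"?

The rule is to delete the last 2 characters, then take characters alternately from the front and the back (1st, last, 2nd, 2nd-last, ...).
Starting from "lantern": after the first operation, "lante"; after the second, "leatn".

leatn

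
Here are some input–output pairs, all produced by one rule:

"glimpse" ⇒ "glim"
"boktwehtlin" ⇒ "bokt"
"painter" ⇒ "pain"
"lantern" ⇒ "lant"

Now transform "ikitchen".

ikit

The pattern: keep only the first 4 characters.
On "ikitchen" that produces "ikit".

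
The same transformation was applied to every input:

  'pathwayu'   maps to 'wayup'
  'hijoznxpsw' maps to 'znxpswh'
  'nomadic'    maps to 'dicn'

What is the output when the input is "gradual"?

What's happening: move the first character to the end, then delete the first 3 characters.
On "gradual" that produces "ualg".

ualg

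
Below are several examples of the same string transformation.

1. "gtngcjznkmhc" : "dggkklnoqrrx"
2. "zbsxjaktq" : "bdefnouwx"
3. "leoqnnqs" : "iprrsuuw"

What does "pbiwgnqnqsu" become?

Rule — shift every letter 4 places forward in the alphabet (wrapping around), then sort the characters into alphabetical order.
For "pbiwgnqnqsu", step one produces "tfmakruruwy"; step two turns that into "afkmrrtuuwy".

afkmrrtuuwy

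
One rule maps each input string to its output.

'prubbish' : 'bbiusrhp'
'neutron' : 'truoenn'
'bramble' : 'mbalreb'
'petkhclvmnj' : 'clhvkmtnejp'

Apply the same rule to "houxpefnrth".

efpnxrutohh

Rule — take characters alternately from the front and the back (1st, last, 2nd, 2nd-last, ...), then reverse the string.
So "houxpefnrth" becomes "efpnxrutohh".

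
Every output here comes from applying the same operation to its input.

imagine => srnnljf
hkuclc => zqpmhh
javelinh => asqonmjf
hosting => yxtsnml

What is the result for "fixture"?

czywnkj

The rule is to sort the characters into reverse alphabetical order, then shift every letter 5 places forward in the alphabet (wrapping around).
"fixture" → "xutrife" → "czywnkj".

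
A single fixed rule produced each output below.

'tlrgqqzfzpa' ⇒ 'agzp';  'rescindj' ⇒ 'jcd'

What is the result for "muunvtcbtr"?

Rule — swap the first and last characters, then keep one character in every 3, starting at position 1 (positions 1st, 4th, 7th, ...).
Applying both steps to "muunvtcbtr": "ruunvtcbtm", then "rncm".

rncm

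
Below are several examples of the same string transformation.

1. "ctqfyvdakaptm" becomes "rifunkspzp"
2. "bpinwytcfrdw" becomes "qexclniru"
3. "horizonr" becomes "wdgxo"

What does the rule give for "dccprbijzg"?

srregqx

Each output is the input with this applied: shift every letter 11 places backward in the alphabet (wrapping around), then delete the last 3 characters.
On "dccprbijzg" that produces "srregqx".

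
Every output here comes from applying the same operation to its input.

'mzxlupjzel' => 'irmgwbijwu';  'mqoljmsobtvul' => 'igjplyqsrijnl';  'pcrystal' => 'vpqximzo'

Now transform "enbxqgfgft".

Looking at the pairs, the operation is to move the first 3 characters to the end (rotate left by 3), then shift every letter 3 places backward in the alphabet (wrapping around).
Working it through for "enbxqgfgft": intermediate "xqgfgftenb", final "undcdcqbky".

undcdcqbky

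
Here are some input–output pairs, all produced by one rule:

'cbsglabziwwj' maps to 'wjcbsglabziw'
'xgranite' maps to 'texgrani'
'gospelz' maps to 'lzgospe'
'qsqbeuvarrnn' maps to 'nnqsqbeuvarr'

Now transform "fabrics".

Each output is the input with this applied: move the last 2 characters to the front (rotate right by 2).
"fabrics" → "csfabri".

csfabri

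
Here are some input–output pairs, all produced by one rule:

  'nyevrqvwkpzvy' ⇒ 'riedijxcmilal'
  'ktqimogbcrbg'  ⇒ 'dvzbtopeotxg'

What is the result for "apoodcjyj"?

bbqpwlwnc

The pattern: move the first 2 characters to the end (rotate left by 2), then shift every letter 13 places forward in the alphabet (wrapping around) — i.e. ROT13.
So "apoodcjyj" becomes "bbqpwlwnc".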